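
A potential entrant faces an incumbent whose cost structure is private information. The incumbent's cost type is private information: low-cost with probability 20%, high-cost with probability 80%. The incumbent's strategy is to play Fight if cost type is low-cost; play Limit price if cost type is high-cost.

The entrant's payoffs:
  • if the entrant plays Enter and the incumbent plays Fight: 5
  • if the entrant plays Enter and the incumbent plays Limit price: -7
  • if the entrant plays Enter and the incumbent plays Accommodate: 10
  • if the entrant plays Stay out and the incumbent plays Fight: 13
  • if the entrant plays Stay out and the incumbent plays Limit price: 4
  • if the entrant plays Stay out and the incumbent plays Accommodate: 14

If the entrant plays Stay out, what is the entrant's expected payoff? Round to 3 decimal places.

Take the expectation over the incumbent's cost type, weighting each type's action by its prior probability.
E[Stay out] = 0.2·13 + 0.8·4 = 2.6 + 3.2 = 5.8

5.800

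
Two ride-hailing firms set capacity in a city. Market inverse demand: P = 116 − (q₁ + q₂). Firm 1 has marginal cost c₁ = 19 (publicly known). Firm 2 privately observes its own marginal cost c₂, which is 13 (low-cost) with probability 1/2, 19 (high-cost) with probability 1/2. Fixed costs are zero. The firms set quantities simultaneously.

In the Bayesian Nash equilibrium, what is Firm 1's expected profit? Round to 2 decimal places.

981.78

Firm 2 with cost c maximizes (116 − (q₁+q₂) − c)·q₂, giving q₂(c) = (116 − c − q₁)/2.
E[c₂] = 1/2·13 + 1/2·19 = 16
Firm 1's FOC against E[q₂] yields q₁ = (116 − 2·19 + E[c₂])/3 = (116 − 38 + 16)/3 = 31.3333.
E[P] = 116 − (q₁ + E[q₂]) = 50.3333; Firm 1's expected profit = (E[P] − 19)·q₁ = (50.3333 − 19)·31.3333 = 981.778.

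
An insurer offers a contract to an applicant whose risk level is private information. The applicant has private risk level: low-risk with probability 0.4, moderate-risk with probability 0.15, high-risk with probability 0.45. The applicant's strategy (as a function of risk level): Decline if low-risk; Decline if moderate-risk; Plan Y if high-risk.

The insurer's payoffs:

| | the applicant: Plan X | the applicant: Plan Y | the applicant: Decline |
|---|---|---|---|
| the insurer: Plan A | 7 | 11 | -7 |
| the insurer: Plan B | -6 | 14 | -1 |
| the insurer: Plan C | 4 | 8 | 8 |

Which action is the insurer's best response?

Plan C

E[Plan A] = 0.4·(-7) + 0.15·(-7) + 0.45·(11) = 1.1
E[Plan B] = 0.4·(-1) + 0.15·(-1) + 0.45·(14) = 5.75
E[Plan C] = 0.4·(8) + 0.15·(8) + 0.45·(8) = 8
Best response: Plan C (8 is the largest).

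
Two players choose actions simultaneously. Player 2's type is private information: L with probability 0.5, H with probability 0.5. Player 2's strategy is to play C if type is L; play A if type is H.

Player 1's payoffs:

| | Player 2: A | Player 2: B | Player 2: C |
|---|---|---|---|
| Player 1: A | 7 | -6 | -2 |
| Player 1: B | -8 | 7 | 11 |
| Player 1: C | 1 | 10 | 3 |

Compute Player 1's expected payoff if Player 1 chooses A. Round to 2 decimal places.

E[A] = 0.5·(-2) + 0.5·7 = (-1) + 3.5 = 2.5

2.50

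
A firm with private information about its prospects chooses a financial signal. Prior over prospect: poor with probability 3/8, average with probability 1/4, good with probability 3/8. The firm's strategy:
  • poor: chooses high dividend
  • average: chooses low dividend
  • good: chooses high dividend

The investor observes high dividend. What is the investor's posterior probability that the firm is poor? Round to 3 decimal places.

0.500

P(high dividend) = (3/8)·1 + (1/4)·0 + (3/8)·1 = 3/4
P(poor | high dividend) = ((3/8)·1) / (3/4) = (3/8) / (3/4) = 1/2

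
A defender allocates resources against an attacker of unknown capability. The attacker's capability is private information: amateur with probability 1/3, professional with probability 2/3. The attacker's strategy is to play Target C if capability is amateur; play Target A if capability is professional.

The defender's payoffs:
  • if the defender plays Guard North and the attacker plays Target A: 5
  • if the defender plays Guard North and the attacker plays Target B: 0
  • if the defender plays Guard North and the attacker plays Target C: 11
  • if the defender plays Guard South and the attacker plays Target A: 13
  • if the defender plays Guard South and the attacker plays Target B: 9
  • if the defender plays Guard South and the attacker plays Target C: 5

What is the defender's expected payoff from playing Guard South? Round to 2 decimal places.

10.33

E[Guard South] = 1/3·5 + 2/3·13 = 5/3 + 26/3 = 31/3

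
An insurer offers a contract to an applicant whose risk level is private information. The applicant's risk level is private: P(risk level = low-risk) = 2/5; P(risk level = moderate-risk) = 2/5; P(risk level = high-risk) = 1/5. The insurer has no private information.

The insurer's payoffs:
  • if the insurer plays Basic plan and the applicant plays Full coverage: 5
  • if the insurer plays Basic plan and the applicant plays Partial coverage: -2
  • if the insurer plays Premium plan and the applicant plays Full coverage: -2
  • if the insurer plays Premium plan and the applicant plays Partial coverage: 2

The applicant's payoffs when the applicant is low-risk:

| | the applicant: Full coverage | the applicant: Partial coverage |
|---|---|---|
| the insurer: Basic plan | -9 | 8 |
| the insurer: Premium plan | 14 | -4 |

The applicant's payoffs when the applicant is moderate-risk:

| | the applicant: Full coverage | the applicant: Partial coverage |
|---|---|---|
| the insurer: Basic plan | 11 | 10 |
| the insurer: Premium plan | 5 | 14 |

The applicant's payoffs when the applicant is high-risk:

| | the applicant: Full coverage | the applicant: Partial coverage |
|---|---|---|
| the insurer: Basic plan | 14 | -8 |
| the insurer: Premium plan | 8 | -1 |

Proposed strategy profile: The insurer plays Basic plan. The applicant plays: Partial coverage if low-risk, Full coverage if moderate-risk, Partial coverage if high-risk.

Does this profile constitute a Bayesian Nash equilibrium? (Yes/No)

No

The insurer plays Basic plan: E[Basic plan] = 2/5·(-2) + 2/5·(5) + 1/5·(-2) = 4/5; E[Premium plan] = 2/5. Best-responding. ✓
The applicant (risk level low-risk), facing Basic plan: Full coverage gives -9, Partial coverage gives 8. Proposed Partial coverage is best. ✓
The applicant (risk level moderate-risk), facing Basic plan: Full coverage gives 11, Partial coverage gives 10. Proposed Full coverage is best. ✓
The applicant (risk level high-risk), facing Basic plan: Full coverage gives 14, Partial coverage gives -8. Proposed Partial coverage is not best — profitable deviation exists. ✗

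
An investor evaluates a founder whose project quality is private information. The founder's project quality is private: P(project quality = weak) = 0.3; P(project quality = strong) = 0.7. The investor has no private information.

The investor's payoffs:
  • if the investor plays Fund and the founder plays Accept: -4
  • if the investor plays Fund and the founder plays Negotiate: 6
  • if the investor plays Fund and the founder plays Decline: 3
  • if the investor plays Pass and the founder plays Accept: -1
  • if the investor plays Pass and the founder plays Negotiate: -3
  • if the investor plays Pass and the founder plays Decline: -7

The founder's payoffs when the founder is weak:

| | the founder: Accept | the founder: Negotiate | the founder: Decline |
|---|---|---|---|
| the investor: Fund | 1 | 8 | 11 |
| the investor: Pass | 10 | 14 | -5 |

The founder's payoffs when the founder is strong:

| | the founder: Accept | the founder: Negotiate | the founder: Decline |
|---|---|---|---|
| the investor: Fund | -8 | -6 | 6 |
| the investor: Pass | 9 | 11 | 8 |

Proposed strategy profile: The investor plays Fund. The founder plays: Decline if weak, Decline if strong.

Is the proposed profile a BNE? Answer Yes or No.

Yes

A profile is a BNE iff every type of every player is best-responding given beliefs about the other side.
The investor plays Fund: E[Fund] = 0.3·(3) + 0.7·(3) = 3; E[Pass] = -7. Best-responding. ✓
The founder (project quality weak), facing Fund: Accept gives 1, Negotiate gives 8, Decline gives 11. Proposed Decline is best. ✓
The founder (project quality strong), facing Fund: Accept gives -8, Negotiate gives -6, Decline gives 6. Proposed Decline is best. ✓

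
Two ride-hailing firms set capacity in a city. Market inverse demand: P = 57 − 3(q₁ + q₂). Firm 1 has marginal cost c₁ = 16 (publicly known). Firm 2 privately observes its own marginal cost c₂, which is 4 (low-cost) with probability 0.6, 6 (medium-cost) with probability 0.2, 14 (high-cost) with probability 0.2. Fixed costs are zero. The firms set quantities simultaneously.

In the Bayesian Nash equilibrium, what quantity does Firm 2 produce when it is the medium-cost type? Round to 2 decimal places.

6.76

Firm 2 with cost c maximizes (57 − 3(q₁+q₂) − c)·q₂, giving q₂(c) = (57 − c − 3q₁)/6.
E[c₂] = 0.6·4 + 0.2·6 + 0.2·14 = 6.4
Firm 1's FOC against E[q₂] yields q₁ = (57 − 2·16 + E[c₂])/9 = (57 − 32 + 6.4)/9 = 3.48889.
q₂(medium-cost) = (57 − 6 − 3·3.48889)/6 = 6.75556.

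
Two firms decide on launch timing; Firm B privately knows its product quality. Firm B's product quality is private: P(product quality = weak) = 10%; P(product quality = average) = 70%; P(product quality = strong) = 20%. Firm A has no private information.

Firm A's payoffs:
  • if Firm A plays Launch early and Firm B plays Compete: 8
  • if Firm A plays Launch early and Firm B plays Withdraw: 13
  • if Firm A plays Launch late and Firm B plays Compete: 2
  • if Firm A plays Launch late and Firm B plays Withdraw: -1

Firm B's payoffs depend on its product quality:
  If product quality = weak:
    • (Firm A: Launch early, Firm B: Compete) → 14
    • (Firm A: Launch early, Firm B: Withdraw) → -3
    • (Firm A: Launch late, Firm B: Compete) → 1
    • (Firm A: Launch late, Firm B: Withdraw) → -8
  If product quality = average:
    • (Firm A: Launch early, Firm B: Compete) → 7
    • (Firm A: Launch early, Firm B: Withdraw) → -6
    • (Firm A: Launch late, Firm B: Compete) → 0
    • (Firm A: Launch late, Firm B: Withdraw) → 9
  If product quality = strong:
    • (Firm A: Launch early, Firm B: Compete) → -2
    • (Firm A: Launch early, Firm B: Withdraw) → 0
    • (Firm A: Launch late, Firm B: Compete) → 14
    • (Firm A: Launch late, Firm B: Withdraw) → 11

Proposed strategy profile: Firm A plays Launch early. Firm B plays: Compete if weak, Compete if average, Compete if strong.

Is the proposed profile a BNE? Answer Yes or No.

No

A profile is a BNE iff every type of every player is best-responding given beliefs about the other side.
Firm A plays Launch early: E[Launch early] = 0.1·(8) + 0.7·(8) + 0.2·(8) = 8; E[Launch late] = 2. Best-responding. ✓
Firm B (product quality weak), facing Launch early: Compete gives 14, Withdraw gives -3. Proposed Compete is best. ✓
Firm B (product quality average), facing Launch early: Compete gives 7, Withdraw gives -6. Proposed Compete is best. ✓
Firm B (product quality strong), facing Launch early: Compete gives -2, Withdraw gives 0. Proposed Compete is not best — profitable deviation exists. ✗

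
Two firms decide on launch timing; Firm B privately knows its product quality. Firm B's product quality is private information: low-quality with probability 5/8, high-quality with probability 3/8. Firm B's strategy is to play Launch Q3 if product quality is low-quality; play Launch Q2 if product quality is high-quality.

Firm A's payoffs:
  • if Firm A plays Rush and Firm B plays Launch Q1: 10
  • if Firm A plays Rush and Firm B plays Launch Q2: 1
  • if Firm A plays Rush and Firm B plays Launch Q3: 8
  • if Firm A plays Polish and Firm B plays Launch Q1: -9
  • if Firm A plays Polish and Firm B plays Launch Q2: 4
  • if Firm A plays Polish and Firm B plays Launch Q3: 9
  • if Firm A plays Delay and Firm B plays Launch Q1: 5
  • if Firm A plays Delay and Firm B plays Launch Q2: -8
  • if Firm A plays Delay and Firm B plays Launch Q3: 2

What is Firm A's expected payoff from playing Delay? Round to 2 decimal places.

Take the expectation over Firm B's product quality, weighting each type's action by its prior probability.
E[Delay] = 5/8·2 + 3/8·(-8) = 5/4 + (-3) = -7/4

-1.75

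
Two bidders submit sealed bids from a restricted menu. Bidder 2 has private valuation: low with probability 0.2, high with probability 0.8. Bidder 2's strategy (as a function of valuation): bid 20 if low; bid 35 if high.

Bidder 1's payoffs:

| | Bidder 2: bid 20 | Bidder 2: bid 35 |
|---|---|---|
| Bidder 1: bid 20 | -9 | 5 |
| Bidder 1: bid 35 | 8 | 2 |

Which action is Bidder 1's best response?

E[bid 20] = 0.2·(-9) + 0.8·(5) = 2.2
E[bid 35] = 0.2·(8) + 0.8·(2) = 3.2
Best response: bid 35 (3.2 is the largest).

bid 35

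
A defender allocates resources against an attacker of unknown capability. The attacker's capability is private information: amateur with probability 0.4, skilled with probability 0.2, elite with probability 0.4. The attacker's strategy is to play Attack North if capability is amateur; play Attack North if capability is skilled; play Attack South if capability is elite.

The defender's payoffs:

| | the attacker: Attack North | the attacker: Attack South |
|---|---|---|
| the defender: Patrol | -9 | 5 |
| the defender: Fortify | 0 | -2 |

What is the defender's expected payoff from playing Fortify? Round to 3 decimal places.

E[Fortify] = 0.4·0 + 0.2·0 + 0.4·(-2) = 0 + 0 + (-0.8) = -0.8

-0.800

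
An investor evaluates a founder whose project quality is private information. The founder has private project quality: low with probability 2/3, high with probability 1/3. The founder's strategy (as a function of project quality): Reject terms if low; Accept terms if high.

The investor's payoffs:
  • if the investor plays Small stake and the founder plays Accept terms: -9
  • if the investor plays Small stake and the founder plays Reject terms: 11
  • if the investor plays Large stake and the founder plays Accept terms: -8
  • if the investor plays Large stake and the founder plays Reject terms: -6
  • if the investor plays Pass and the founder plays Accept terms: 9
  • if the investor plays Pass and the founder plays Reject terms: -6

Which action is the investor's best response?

Small stake

Compute the investor's expected payoff for each action, taking the expectation over the founder's type.
E[Small stake] = 2/3·(11) + 1/3·(-9) = 13/3
E[Large stake] = 2/3·(-6) + 1/3·(-8) = -20/3
E[Pass] = 2/3·(-6) + 1/3·(9) = -1
Best response: Small stake (13/3 is the largest).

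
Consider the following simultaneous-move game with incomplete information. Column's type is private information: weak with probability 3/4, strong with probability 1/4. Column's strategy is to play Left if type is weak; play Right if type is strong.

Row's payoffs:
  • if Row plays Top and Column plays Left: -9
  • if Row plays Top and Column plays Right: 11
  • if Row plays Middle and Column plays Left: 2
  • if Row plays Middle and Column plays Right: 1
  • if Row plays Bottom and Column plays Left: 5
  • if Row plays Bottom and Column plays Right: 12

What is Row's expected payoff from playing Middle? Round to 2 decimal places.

1.75

Take the expectation over Column's type, weighting each type's action by its prior probability.
E[Middle] = 3/4·2 + 1/4·1 = 3/2 + 1/4 = 7/4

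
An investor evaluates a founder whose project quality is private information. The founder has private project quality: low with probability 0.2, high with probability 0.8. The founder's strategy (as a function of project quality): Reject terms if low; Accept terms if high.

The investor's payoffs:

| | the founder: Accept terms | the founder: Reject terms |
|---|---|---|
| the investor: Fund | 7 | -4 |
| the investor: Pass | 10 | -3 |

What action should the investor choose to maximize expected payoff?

Compute the investor's expected payoff for each action, taking the expectation over the founder's type.
E[Fund] = 0.2·(-4) + 0.8·(7) = 4.8
E[Pass] = 0.2·(-3) + 0.8·(10) = 7.4
Best response: Pass (7.4 is the largest).

Pass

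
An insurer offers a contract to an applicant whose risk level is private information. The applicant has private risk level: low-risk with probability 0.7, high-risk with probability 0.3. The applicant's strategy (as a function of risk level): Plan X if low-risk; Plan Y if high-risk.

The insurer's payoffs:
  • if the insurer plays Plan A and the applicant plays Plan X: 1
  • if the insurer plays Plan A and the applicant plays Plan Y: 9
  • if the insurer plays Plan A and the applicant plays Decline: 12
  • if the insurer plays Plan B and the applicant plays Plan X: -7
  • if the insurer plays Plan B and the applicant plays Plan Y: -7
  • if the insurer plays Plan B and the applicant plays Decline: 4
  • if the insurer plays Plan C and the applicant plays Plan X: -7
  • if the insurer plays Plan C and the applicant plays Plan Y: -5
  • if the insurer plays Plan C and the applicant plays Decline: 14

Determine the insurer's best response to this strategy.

Plan A

E[Plan A] = 0.7·(1) + 0.3·(9) = 3.4
E[Plan B] = 0.7·(-7) + 0.3·(-7) = -7
E[Plan C] = 0.7·(-7) + 0.3·(-5) = -6.4
Best response: Plan A (3.4 is the largest).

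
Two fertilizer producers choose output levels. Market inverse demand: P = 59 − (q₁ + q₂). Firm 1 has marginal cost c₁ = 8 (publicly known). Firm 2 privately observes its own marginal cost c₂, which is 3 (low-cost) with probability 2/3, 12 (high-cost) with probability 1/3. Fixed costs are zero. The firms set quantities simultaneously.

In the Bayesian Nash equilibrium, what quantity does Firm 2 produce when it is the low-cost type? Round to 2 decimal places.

19.83

Type-c best response for Firm 2: q₂(c) = (59 − c)/2 − q₁/2.
Firm 1 maximizes expected profit; its first-order condition is 59 − 2q₁ − E[q₂] − 8 = 0.
Substituting E[q₂] and solving: E[c₂] = 6, so q₁ = (59 − 2·8 + 6)/3 = 16.3333.
q₂(low-cost) = (59 − 3 − 16.3333)/2 = 19.8333.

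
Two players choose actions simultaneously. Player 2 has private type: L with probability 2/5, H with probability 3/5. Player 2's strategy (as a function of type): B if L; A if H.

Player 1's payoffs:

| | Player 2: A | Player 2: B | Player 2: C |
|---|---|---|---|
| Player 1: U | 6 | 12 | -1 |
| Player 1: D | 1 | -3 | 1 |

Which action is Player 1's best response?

U

E[U] = 2/5·(12) + 3/5·(6) = 42/5
E[D] = 2/5·(-3) + 3/5·(1) = -3/5
Best response: U (42/5 is the largest).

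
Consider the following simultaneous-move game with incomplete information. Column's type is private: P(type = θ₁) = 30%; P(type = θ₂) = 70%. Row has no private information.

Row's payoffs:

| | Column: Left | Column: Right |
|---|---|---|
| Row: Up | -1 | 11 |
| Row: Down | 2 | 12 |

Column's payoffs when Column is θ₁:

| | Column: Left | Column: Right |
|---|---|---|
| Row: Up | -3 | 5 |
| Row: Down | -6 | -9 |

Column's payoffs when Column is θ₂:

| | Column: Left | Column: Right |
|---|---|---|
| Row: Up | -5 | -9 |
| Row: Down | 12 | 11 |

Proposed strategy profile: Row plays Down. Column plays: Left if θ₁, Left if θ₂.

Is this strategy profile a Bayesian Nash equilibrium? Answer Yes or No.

A profile is a BNE iff every type of every player is best-responding given beliefs about the other side.
Row plays Down: E[Down] = 0.3·(2) + 0.7·(2) = 2; E[Up] = -1. Best-responding. ✓
Column (type θ₁), facing Down: Left gives -6, Right gives -9. Proposed Left is best. ✓
Column (type θ₂), facing Down: Left gives 12, Right gives 11. Proposed Left is best. ✓

Yes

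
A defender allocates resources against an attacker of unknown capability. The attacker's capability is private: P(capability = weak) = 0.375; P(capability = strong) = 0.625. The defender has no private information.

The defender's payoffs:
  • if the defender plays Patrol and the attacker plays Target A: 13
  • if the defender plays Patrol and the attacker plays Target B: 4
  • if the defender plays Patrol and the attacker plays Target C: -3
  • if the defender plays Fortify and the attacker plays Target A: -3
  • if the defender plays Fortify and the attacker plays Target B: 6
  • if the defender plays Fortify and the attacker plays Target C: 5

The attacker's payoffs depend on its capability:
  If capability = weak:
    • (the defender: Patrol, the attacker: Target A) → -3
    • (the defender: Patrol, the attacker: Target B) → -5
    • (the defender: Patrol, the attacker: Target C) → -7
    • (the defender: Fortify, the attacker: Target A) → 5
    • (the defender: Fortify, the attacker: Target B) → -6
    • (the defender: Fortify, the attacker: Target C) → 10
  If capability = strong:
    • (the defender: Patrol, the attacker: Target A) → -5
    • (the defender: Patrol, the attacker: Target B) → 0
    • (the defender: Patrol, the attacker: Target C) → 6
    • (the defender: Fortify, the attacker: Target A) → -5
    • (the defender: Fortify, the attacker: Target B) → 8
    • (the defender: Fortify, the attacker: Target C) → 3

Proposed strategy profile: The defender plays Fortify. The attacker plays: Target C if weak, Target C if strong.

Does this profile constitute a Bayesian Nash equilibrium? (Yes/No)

No

The defender plays Fortify: E[Fortify] = 0.375·(5) + 0.625·(5) = 5; E[Patrol] = -3. Best-responding. ✓
The attacker (capability weak), facing Fortify: Target A gives 5, Target B gives -6, Target C gives 10. Proposed Target C is best. ✓
The attacker (capability strong), facing Fortify: Target A gives -5, Target B gives 8, Target C gives 3. Proposed Target C is not best — profitable deviation exists. ✗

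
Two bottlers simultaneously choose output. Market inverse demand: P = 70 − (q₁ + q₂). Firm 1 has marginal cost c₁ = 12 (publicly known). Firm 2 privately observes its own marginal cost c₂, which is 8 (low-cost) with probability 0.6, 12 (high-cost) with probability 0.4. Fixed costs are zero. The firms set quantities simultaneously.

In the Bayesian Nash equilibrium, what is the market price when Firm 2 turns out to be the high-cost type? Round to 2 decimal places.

Firm 2 with cost c maximizes (70 − (q₁+q₂) − c)·q₂, giving q₂(c) = (70 − c − q₁)/2.
E[c₂] = 0.6·8 + 0.4·12 = 9.6
Firm 1's FOC against E[q₂] yields q₁ = (70 − 2·12 + E[c₂])/3 = (70 − 24 + 9.6)/3 = 18.5333.
q₂(high-cost) = 19.7333, so P = 70 − (18.5333 + 19.7333) = 31.7333.

31.73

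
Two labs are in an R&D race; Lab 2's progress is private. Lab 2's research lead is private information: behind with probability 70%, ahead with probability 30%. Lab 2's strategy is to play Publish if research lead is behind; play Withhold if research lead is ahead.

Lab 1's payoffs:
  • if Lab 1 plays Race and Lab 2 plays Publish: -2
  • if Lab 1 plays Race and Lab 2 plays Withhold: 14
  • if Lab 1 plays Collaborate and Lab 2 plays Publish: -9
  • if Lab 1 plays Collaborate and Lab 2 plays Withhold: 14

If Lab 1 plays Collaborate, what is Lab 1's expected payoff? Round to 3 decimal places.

-2.100

E[Collaborate] = 0.7·(-9) + 0.3·14 = (-6.3) + 4.2 = -2.1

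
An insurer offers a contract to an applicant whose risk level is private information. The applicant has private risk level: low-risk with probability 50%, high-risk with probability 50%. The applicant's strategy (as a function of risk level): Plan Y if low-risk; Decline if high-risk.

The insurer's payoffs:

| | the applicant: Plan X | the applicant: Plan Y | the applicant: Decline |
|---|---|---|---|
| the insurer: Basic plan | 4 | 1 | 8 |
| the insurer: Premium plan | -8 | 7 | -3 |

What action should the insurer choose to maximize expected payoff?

Basic plan

Compute the insurer's expected payoff for each action, taking the expectation over the applicant's type.
E[Basic plan] = 0.5·(1) + 0.5·(8) = 4.5
E[Premium plan] = 0.5·(7) + 0.5·(-3) = 2
Best response: Basic plan (4.5 is the largest).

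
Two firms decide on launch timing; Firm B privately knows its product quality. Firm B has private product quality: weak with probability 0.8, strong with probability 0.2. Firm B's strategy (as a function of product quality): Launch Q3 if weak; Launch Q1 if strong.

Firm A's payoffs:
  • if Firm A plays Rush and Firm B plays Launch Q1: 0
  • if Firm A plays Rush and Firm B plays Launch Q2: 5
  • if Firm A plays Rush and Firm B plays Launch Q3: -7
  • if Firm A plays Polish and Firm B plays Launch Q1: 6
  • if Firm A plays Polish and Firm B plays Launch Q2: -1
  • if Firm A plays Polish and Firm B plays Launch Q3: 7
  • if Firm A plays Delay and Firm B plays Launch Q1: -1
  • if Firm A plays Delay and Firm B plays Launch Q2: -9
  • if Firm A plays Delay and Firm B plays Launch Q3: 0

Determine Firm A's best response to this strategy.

E[Rush] = 0.8·(-7) + 0.2·(0) = -5.6
E[Polish] = 0.8·(7) + 0.2·(6) = 6.8
E[Delay] = 0.8·(0) + 0.2·(-1) = -0.2
Best response: Polish (6.8 is the largest).

Polish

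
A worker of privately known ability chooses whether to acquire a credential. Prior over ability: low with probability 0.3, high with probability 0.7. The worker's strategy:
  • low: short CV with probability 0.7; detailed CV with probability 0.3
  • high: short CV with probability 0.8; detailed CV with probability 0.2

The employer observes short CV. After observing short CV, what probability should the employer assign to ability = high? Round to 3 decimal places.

P(short CV) = 0.3·0.7 + 0.7·0.8 = 0.77
P(high | short CV) = (0.7·0.8) / 0.77 = 0.56 / 0.77 = 0.727273

0.727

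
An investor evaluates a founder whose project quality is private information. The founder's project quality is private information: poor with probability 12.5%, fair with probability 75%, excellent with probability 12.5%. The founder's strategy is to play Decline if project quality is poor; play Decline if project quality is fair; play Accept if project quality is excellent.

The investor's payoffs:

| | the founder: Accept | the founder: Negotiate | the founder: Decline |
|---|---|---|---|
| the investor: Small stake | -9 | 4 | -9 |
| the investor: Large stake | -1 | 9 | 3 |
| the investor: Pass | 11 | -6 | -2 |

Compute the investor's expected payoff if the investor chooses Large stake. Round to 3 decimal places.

E[Large stake] = 0.125·3 + 0.75·3 + 0.125·(-1) = 0.375 + 2.25 + (-0.125) = 2.5

2.500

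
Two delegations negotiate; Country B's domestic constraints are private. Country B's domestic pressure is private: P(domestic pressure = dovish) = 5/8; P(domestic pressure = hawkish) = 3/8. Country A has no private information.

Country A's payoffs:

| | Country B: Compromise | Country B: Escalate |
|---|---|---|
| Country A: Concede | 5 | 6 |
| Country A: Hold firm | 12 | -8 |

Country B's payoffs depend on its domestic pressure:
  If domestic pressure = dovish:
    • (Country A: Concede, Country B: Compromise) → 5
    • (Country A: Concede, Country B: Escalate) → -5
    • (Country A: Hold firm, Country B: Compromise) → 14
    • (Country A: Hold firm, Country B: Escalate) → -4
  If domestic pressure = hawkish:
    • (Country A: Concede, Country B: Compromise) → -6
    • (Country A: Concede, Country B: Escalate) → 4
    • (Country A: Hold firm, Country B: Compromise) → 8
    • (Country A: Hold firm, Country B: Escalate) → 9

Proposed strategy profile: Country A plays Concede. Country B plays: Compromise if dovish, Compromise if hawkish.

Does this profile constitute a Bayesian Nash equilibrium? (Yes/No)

No

A profile is a BNE iff every type of every player is best-responding given beliefs about the other side.
Country A plays Concede: E[Concede] = 5/8·(5) + 3/8·(5) = 5; E[Hold firm] = 12. Not best-responding. ✗
Country B (domestic pressure dovish), facing Concede: Compromise gives 5, Escalate gives -5. Proposed Compromise is best. ✓
Country B (domestic pressure hawkish), facing Concede: Compromise gives -6, Escalate gives 4. Proposed Compromise is not best — profitable deviation exists. ✗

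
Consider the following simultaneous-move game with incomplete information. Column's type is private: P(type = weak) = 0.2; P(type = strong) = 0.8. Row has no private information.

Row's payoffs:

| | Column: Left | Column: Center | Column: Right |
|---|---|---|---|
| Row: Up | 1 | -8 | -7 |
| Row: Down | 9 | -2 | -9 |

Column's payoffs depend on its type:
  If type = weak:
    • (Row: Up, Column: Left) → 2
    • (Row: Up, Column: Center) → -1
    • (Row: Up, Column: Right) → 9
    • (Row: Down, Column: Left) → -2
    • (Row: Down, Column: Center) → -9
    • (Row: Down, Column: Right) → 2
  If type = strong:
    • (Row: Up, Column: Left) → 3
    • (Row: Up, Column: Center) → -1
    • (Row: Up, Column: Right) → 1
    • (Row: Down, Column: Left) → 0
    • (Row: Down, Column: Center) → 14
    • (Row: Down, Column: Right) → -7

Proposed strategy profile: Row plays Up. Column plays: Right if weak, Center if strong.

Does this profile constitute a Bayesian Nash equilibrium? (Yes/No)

No

Row plays Up: E[Up] = 0.2·(-7) + 0.8·(-8) = -7.8; E[Down] = -3.4. Not best-responding. ✗
Column (type weak), facing Up: Left gives 2, Center gives -1, Right gives 9. Proposed Right is best. ✓
Column (type strong), facing Up: Left gives 3, Center gives -1, Right gives 1. Proposed Center is not best — profitable deviation exists. ✗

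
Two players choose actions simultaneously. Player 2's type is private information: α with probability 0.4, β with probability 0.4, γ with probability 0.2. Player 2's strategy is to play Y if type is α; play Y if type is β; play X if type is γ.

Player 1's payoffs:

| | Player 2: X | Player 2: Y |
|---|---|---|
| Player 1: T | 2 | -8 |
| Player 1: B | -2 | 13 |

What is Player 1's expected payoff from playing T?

-6

E[T] = 0.4·(-8) + 0.4·(-8) + 0.2·2 = (-3.2) + (-3.2) + 0.4 = -6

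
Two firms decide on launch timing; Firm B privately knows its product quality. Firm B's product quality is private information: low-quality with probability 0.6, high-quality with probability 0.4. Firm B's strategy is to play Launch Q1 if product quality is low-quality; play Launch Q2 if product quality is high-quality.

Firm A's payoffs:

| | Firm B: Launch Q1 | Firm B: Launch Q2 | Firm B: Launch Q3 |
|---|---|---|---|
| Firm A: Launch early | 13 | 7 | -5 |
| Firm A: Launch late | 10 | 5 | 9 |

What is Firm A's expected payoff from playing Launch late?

E[Launch late] = 0.6·10 + 0.4·5 = 6 + 2 = 8

8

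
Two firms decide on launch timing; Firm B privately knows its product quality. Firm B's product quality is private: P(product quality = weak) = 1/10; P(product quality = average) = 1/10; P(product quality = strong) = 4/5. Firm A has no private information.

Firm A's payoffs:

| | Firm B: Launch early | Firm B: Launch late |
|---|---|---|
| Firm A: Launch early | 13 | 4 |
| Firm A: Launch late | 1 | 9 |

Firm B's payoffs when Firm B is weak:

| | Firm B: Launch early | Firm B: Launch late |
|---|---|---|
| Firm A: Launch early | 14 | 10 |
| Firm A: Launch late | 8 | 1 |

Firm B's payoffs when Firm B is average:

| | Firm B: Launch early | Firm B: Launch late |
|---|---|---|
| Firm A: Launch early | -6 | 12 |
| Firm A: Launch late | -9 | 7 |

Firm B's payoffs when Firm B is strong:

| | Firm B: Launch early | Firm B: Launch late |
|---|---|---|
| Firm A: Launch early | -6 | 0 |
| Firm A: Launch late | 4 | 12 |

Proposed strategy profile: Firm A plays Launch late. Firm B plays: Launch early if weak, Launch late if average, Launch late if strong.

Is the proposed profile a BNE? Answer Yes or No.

A profile is a BNE iff every type of every player is best-responding given beliefs about the other side.
Firm A plays Launch late: E[Launch late] = 1/10·(1) + 1/10·(9) + 4/5·(9) = 41/5; E[Launch early] = 49/10. Best-responding. ✓
Firm B (product quality weak), facing Launch late: Launch early gives 8, Launch late gives 1. Proposed Launch early is best. ✓
Firm B (product quality average), facing Launch late: Launch early gives -9, Launch late gives 7. Proposed Launch late is best. ✓
Firm B (product quality strong), facing Launch late: Launch early gives 4, Launch late gives 12. Proposed Launch late is best. ✓

Yes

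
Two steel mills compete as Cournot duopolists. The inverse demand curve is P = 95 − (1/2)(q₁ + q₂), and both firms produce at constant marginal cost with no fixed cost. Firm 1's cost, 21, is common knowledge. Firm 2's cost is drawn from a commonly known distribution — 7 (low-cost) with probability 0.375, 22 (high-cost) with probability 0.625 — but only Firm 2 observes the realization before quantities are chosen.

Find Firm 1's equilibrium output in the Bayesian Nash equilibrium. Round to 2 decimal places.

Type-c best response for Firm 2: q₂(c) = (95 − c) − q₁/2.
Firm 1 maximizes expected profit; its first-order condition is 95 − q₁ − (1/2)E[q₂] − 21 = 0.
Substituting E[q₂] and solving: E[c₂] = 16.375, so q₁ = (95 − 2·21 + 16.375)/(3/2) = 46.25.

46.25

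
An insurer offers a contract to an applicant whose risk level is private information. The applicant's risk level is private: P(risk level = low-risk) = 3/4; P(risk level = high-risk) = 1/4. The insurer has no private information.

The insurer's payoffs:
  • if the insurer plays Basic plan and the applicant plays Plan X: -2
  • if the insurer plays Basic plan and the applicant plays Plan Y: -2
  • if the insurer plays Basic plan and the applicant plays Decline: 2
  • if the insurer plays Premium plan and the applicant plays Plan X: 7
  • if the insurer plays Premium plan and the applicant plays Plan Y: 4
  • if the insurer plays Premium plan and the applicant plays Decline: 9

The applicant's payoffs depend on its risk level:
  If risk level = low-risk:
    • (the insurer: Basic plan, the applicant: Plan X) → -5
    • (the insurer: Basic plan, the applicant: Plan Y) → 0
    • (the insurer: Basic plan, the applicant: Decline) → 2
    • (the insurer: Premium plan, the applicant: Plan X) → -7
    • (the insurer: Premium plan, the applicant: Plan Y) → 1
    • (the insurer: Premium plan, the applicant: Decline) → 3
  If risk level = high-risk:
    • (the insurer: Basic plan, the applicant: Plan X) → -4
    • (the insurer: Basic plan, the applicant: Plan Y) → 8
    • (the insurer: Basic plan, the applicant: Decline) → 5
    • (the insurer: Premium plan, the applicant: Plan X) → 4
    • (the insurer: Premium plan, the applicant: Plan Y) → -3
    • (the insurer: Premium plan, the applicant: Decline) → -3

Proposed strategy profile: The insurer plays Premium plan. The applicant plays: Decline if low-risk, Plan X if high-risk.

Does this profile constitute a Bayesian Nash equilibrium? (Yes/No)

Yes

The insurer plays Premium plan: E[Premium plan] = 3/4·(9) + 1/4·(7) = 17/2; E[Basic plan] = 1. Best-responding. ✓
The applicant (risk level low-risk), facing Premium plan: Plan X gives -7, Plan Y gives 1, Decline gives 3. Proposed Decline is best. ✓
The applicant (risk level high-risk), facing Premium plan: Plan X gives 4, Plan Y gives -3, Decline gives -3. Proposed Plan X is best. ✓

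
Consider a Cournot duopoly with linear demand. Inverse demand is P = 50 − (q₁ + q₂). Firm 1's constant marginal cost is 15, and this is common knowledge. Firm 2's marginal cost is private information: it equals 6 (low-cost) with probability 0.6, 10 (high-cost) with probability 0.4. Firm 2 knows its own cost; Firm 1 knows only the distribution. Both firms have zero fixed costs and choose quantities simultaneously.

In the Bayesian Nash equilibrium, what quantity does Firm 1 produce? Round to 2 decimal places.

9.20

Firm 2 with cost c maximizes (50 − (q₁+q₂) − c)·q₂, giving q₂(c) = (50 − c − q₁)/2.
E[c₂] = 0.6·6 + 0.4·10 = 7.6
Firm 1's FOC against E[q₂] yields q₁ = (50 − 2·15 + E[c₂])/3 = (50 − 30 + 7.6)/3 = 9.2.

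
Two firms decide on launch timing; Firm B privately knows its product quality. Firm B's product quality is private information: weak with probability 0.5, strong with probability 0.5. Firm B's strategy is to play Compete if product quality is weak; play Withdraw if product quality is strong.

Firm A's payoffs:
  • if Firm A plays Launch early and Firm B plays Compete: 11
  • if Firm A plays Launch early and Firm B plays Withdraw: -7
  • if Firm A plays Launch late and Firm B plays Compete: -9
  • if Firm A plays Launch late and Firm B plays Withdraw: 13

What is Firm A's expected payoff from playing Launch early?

2

E[Launch early] = 0.5·11 + 0.5·(-7) = 5.5 + (-3.5) = 2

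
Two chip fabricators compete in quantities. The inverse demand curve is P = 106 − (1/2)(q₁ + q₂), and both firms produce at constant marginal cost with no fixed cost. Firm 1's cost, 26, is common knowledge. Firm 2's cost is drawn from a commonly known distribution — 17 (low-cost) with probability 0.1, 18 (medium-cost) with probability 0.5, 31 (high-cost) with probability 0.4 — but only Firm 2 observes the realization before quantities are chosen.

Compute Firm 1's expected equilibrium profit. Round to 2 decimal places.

Each type of Firm 2 best-responds to q₁; Firm 1 best-responds to the expected q₂ over Firm 2's types.
Firm 2 with cost c maximizes (106 − (1/2)(q₁+q₂) − c)·q₂, giving q₂(c) = (106 − c − (1/2)q₁).
E[c₂] = 0.1·17 + 0.5·18 + 0.4·31 = 23.1
Firm 1's FOC against E[q₂] yields q₁ = (106 − 2·26 + E[c₂])/(3/2) = (106 − 52 + 23.1)/(3/2) = 51.4.
E[P] = 106 − (1/2)·(q₁ + E[q₂]) = 51.7; Firm 1's expected profit = (E[P] − 26)·q₁ = (51.7 − 26)·51.4 = 1320.98.

1320.98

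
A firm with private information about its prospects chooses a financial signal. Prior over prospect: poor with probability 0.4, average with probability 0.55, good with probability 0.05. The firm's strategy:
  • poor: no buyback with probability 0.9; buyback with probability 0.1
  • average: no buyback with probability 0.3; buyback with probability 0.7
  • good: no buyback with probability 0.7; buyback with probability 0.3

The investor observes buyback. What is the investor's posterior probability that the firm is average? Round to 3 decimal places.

0.875

P(buyback) = 0.4·0.1 + 0.55·0.7 + 0.05·0.3 = 0.44
P(average | buyback) = (0.55·0.7) / 0.44 = 0.385 / 0.44 = 0.875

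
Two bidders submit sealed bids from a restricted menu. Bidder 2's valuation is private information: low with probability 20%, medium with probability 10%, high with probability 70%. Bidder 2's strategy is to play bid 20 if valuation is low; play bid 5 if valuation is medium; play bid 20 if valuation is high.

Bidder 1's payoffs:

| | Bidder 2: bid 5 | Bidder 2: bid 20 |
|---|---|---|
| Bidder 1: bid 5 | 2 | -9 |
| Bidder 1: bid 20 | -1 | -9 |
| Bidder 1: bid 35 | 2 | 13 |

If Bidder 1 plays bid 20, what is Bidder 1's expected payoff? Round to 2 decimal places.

-8.20

Take the expectation over Bidder 2's valuation, weighting each type's action by its prior probability.
E[bid 20] = 0.2·(-9) + 0.1·(-1) + 0.7·(-9) = (-1.8) + (-0.1) + (-6.3) = -8.2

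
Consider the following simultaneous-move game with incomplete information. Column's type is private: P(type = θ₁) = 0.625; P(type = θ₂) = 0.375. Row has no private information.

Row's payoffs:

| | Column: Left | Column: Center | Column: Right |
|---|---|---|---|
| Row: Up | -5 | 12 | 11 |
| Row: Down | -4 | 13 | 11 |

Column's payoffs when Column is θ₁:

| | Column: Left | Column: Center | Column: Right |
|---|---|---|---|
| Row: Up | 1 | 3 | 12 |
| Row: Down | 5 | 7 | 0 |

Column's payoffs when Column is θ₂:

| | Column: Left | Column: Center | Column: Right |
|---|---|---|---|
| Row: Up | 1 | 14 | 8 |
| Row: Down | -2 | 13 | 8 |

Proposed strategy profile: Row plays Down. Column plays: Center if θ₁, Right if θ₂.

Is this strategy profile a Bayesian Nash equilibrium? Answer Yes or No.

Row plays Down: E[Down] = 0.625·(13) + 0.375·(11) = 12.25; E[Up] = 11.625. Best-responding. ✓
Column (type θ₁), facing Down: Left gives 5, Center gives 7, Right gives 0. Proposed Center is best. ✓
Column (type θ₂), facing Down: Left gives -2, Center gives 13, Right gives 8. Proposed Right is not best — profitable deviation exists. ✗

No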